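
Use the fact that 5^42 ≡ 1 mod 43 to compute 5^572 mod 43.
By Fermat: 5^{42} ≡ 1 mod 43. 572 ≡ 26 mod 42. So 5^{572} ≡ 5^{26} ≡ 14 mod 43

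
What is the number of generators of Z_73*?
There are φ(73-1) = φ(72) = 24 primitive roots modulo 73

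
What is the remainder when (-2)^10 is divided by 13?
By repeated squaring (mod 13): (-2)^{1}≡11, (-2)^{2}≡4, (-2)^{4}≡3, (-2)^{8}≡9. Then (-2)^{10} = (-2)^{8+2} ≡ 9 × 4 ≡ 10 (mod 13)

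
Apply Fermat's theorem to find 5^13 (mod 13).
By Fermat: 5^{12} ≡ 1 (mod 13). So 5^{13} = 5^{12} · 5^{1} ≡ 5^{1} ≡ 5 (mod 13)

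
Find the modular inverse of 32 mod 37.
Since 37 is prime, by Fermat 32^(-1) ≡ 32^{35} ≡ 22 mod 37. Verify: 32 × 22 = 704 ≡ 1 mod 37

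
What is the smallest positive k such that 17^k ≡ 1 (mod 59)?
Powers of 17 mod 59: 17^1≡17, 17^2≡53, 17^3≡16, 17^4≡36, 17^5≡22, 17^6≡20, 17^7≡45, 17^8≡57, 17^9≡25, 17^10≡12, 17^11≡27, 17^12≡46, 17^13≡15, 17^14≡19, 17^15≡28, 17^16≡4, 17^17≡9, 17^18≡35, 17^19≡5, 17^20≡26, 17^21≡29, 17^22≡21, 17^23≡3, 17^24≡51, 17^25≡41, 17^26≡48, 17^27≡49, 17^28≡7, 17^29≡1. ord_59(17) = 29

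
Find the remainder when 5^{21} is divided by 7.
By Fermat: 5^{6} ≡ 1 mod 7. 21 = 3×6 + 3. So 5^{21} ≡ 5^{3} ≡ 6 mod 7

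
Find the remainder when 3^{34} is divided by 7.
By Fermat: 3^{6} ≡ 1 mod 7. 34 = 5×6 + 4. So 3^{34} ≡ 3^{4} ≡ 4 mod 7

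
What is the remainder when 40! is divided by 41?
By Wilson's theorem, (40)! ≡ -1 ≡ 40 mod 41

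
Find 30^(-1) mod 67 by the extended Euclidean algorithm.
Extended GCD: 30(-29) + 67(13) = 1. So 30^(-1) ≡ -29 ≡ 38 mod 67. Verify: 30 × 38 = 1140 ≡ 1 mod 67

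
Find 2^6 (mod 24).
By repeated squaring (mod 24): 2^{1}≡2, 2^{2}≡4, 2^{4}≡16. Then 2^{6} = 2^{4+2} ≡ 16 × 4 ≡ 16 (mod 24)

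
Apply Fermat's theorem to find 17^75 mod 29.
By Fermat: 17^{28} ≡ 1 mod 29. 75 = 2×28 + 19. So 17^{75} ≡ 17^{19} ≡ 12 mod 29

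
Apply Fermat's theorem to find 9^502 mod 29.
By Fermat: 9^{28} ≡ 1 mod 29. 502 ≡ 26 mod 28. So 9^{502} ≡ 9^{26} ≡ 24 mod 29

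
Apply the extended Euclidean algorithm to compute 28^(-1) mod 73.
Extended GCD: 28(-13) + 73(5) = 1. So 28^(-1) ≡ -13 ≡ 60 (mod 73). Verify: 28 × 60 = 1680 ≡ 1 (mod 73)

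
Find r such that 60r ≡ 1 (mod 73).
Since 73 is prime, by Fermat 60^(-1) ≡ 60^{71} ≡ 28 (mod 73). Verify: 60 × 28 = 1680 ≡ 1 (mod 73)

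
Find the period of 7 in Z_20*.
Powers of 7 mod 20: 7^1≡7, 7^2≡9, 7^3≡3, 7^4≡1. Order = 4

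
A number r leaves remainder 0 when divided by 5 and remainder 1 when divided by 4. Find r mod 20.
M = 5 × 4 = 20. M₁ = 4, y₁ ≡ 4 mod 5. M₂ = 5, y₂ ≡ 1 mod 4. r = 0×4×4 + 1×5×1 ≡ 5 mod 20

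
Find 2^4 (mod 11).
2^{4} = 16 ≡ 5 (mod 11)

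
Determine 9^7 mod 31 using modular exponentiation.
By repeated squaring mod 31: 9^{1}≡9, 9^{2}≡19, 9^{4}≡20. Then 9^{7} = 9^{4+2+1} ≡ 20 × 19 × 9 ≡ 10 mod 31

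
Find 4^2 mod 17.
4^{2} = 16 ≡ 16 mod 17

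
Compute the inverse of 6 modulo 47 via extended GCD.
Extended GCD: 6(8) + 47(-1) = 1. So 6^(-1) ≡ 8 (mod 47). Verify: 6 × 8 = 48 ≡ 1 (mod 47)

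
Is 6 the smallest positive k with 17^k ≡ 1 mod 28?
Powers of 17 mod 28: 17^1≡17, 17^2≡9, 17^3≡13, 17^4≡25, 17^5≡5, 17^6≡1. First k with 17^k≡1 is k=6. Yes, ord_28(17) = 6.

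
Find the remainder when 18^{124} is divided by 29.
By Fermat: 18^{28} ≡ 1 (mod 29). 124 = 4×28 + 12. So 18^{124} ≡ 18^{12} ≡ 23 (mod 29)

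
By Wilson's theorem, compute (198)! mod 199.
By Wilson's theorem, (198)! ≡ -1 ≡ 198 mod 199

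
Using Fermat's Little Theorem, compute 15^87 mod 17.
By Fermat: 15^{16} ≡ 1 (mod 17). 87 = 5×16 + 7. So 15^{87} ≡ 15^{7} ≡ 8 (mod 17)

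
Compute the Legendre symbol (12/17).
(12/17) = 12^{8} mod 17 = -1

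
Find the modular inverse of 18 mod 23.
Since 23 is prime, by Fermat 18^(-1) ≡ 18^{21} ≡ 9 mod 23. Verify: 18 × 9 = 162 ≡ 1 mod 23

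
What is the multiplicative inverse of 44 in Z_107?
Since 107 is prime, by Fermat 44^(-1) ≡ 44^{105} ≡ 90 (mod 107). Verify: 44 × 90 = 3960 ≡ 1 (mod 107)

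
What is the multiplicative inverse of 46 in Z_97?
Since 97 is prime, by Fermat 46^(-1) ≡ 46^{95} ≡ 19 mod 97. Verify: 46 × 19 = 874 ≡ 1 mod 97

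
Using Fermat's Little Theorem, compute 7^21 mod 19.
By Fermat: 7^{18} ≡ 1 mod 19. So 7^{21} = 7^{18} · 7^{3} ≡ 7^{3} ≡ 1 mod 19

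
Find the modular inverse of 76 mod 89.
Since 89 is prime, by Fermat 76^(-1) ≡ 76^{87} ≡ 41 mod 89. Verify: 76 × 41 = 3116 ≡ 1 mod 89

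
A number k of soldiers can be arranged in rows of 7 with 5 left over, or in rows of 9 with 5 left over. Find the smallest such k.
M = 7 × 9 = 63. M₁ = 9, y₁ ≡ 4 mod 7. M₂ = 7, y₂ ≡ 4 mod 9. k = 5×9×4 + 5×7×4 ≡ 5 mod 63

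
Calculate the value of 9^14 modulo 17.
By repeated squaring mod 17: 9^{1}≡9, 9^{2}≡13, 9^{4}≡16, 9^{8}≡1. Then 9^{14} = 9^{8+4+2} ≡ 1 × 16 × 13 ≡ 4 mod 17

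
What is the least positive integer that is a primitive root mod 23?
g = 5. Powers: [5, 2, 10, 4, 20, 8, 17, 16, 11, ...] generates all 22 non-zero residues.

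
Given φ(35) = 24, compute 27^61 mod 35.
By Euler: 27^{24} ≡ 1 (mod 35) since gcd(27, 35) = 1. 61 = 2×24 + 13. So 27^{61} ≡ 27^{13} ≡ 27 (mod 35)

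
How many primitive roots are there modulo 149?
There are φ(149-1) = φ(148) = 72 primitive roots modulo 149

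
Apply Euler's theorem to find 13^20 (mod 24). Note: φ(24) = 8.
By Euler: 13^{8} ≡ 1 (mod 24) since gcd(13, 24) = 1. 20 = 2×8 + 4. So 13^{20} ≡ 13^{4} ≡ 1 (mod 24)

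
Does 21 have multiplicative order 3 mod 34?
Powers of 21 mod 34: 21^1≡21, 21^2≡33, 21^3≡13, 21^4≡1. 21^3≡13≢1, so ord ≠ 3. No, the actual order is 4.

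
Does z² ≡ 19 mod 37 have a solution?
By Euler's criterion: 19^{18} ≡ 36 mod 37. Since this equals -1 (≡ 36), 19 is not a QR.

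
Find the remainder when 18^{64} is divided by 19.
By Fermat: 18^{18} ≡ 1 mod 19. 64 = 3×18 + 10. So 18^{64} ≡ 18^{10} ≡ 1 mod 19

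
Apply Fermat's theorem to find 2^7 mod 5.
By Fermat: 2^{4} ≡ 1 mod 5. So 2^{7} = 2^{4} · 2^{3} ≡ 2^{3} ≡ 3 mod 5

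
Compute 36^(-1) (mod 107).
Since 107 is prime, by Fermat 36^(-1) ≡ 36^{105} ≡ 3 (mod 107). Verify: 36 × 3 = 108 ≡ 1 (mod 107)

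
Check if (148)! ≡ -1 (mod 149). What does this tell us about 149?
(148)! mod 149 = 148. Since this equals -1 (mod 149), Wilson confirms 149 is prime.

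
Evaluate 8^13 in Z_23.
By repeated squaring (mod 23): 8^{1}≡8, 8^{2}≡18, 8^{4}≡2, 8^{8}≡4. Then 8^{13} = 8^{8+4+1} ≡ 4 × 2 × 8 ≡ 18 (mod 23)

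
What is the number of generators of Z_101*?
There are φ(101-1) = φ(100) = 40 primitive roots modulo 101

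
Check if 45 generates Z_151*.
45^{75} ≡ 1 (mod 151) and 75 < 150, so ord_151(45) = 75 ≠ 150 and 45 is not a primitive root.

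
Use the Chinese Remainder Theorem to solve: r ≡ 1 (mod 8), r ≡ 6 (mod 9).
M = 8 × 9 = 72. M₁ = 9, y₁ ≡ 1 (mod 8). M₂ = 8, y₂ ≡ 8 (mod 9). r = 1×9×1 + 6×8×8 ≡ 33 (mod 72)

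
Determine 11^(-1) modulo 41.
Since 41 is prime, by Fermat 11^(-1) ≡ 11^{39} ≡ 15 (mod 41). Verify: 11 × 15 = 165 ≡ 1 (mod 41)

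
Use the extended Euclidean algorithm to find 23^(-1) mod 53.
Extended GCD: 23(-23) + 53(10) = 1. So 23^(-1) ≡ -23 ≡ 30 mod 53. Verify: 23 × 30 = 690 ≡ 1 mod 53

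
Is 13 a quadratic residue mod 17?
By Euler's criterion: 13^{8} ≡ 1 (mod 17). Since this equals 1, 13 is a QR.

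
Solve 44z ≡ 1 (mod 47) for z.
Since 47 is prime, by Fermat 44^(-1) ≡ 44^{45} ≡ 31 (mod 47). Verify: 44 × 31 = 1364 ≡ 1 (mod 47)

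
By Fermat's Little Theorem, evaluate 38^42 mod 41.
By Fermat: 38^{40} ≡ 1 mod 41. So 38^{42} = 38^{40} · 38^{2} ≡ 38^{2} ≡ 9 mod 41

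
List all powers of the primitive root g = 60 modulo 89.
60^1, 60^2, ..., 60^{88} mod 89: [60, 40, 86, 87, 58, 9, 6, 4, 62, 71, 77, 81, 54, 36, 24, 16, 70, 17, 41, 57, 38, 55, 7, 64, 13, 68, 75, 50, 63, 42, 28, 78, 52, 5, 33, 22, 74, 79, 23, 45, 30, 20, 43, 88, 29, 49, 3, 2, 31, 80, 83, 85, 27, 18, 12, 8, 35, 53, 65, 73, 19, 72, 48, 32, 51, 34, 82, 25, 76, 21, 14, 39, 26, 47, 61, 11, 37, 84, 56, 67, 15, 10, 66, 44, 59, 69, 46, 1]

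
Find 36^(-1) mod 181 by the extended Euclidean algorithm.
Extended GCD: 36(-5) + 181(1) = 1. So 36^(-1) ≡ -5 ≡ 176 mod 181. Verify: 36 × 176 = 6336 ≡ 1 mod 181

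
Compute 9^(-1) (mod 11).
Since 11 is prime, by Fermat 9^(-1) ≡ 9^{9} ≡ 5 (mod 11). Verify: 9 × 5 = 45 ≡ 1 (mod 11)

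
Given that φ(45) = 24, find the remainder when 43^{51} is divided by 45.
By Euler: 43^{24} ≡ 1 (mod 45) since gcd(43, 45) = 1. 51 = 2×24 + 3. So 43^{51} ≡ 43^{3} ≡ 37 (mod 45)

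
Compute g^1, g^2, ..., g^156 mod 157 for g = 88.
88^1, 88^2, ..., 88^{156} mod 157: [88, 51, 92, 89, 139, 143, 24, 71, 125, 10, 95, 39, 135, 105, 134, 17, 83, 82, 151, 100, 8, 76, 94, 108, 84, 13, 45, 35, 97, 58, 80, 132, 155, 138, 55, 130, 136, 36, 28, 109, 15, 64, 137, 124, 79, 44, 104, 46, 123, 148, 150, 12, 114, 141, 5, 126, 98, 146, 131, 67, 87, 120, 41, 154, 50, 4, 38, 47, 54, 42, 85, 101, 96, 127, 29, 40, 66, 156, 69, 106, 65, 68, 18, 14, 133, 86, 32, 147, 62, 118, 22, 52, 23, 140, 74, 75, 6, 57, 149, 81, 63, 49, 73, 144, 112, 122, 60, 99, 77, 25, 2, 19, 102, 27, 21, 121, 129, 48, 142, 93, 20, 33, 78, 113, 53, 111, 34, 9, 7, 145, 43, 16, 152, 31, 59, 11, 26, 90, 70, 37, 116, 3, 107, 153, 119, 110, 103, 115, 72, 56, 61, 30, 128, 117, 91, 1]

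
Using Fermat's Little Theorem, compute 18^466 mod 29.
By Fermat: 18^{28} ≡ 1 (mod 29). 466 ≡ 18 (mod 28). So 18^{466} ≡ 18^{18} ≡ 4 (mod 29)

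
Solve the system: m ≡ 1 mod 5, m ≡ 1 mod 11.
M = 5 × 11 = 55. M₁ = 11, y₁ ≡ 1 mod 5. M₂ = 5, y₂ ≡ 9 mod 11. m = 1×11×1 + 1×5×9 ≡ 1 mod 55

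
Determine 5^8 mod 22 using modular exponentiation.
By repeated squaring (mod 22): 5^{1}≡5, 5^{2}≡3, 5^{4}≡9, 5^{8}≡15. So 5^{8} ≡ 15 (mod 22)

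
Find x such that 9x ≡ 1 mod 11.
Since 11 is prime, by Fermat 9^(-1) ≡ 9^{9} ≡ 5 mod 11. Verify: 9 × 5 = 45 ≡ 1 mod 11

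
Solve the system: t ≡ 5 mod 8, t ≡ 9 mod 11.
M = 8 × 11 = 88. M₁ = 11, y₁ ≡ 3 mod 8. M₂ = 8, y₂ ≡ 7 mod 11. t = 5×11×3 + 9×8×7 ≡ 53 mod 88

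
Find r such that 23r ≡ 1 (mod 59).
Since 59 is prime, by Fermat 23^(-1) ≡ 23^{57} ≡ 18 (mod 59). Verify: 23 × 18 = 414 ≡ 1 (mod 59)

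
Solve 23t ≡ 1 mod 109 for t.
Since 109 is prime, by Fermat 23^(-1) ≡ 23^{107} ≡ 19 mod 109. Verify: 23 × 19 = 437 ≡ 1 mod 109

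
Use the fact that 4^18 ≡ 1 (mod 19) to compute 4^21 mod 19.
By Fermat: 4^{18} ≡ 1 (mod 19). So 4^{21} = 4^{18} · 4^{3} ≡ 4^{3} ≡ 7 (mod 19)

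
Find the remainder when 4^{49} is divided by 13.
By Fermat: 4^{12} ≡ 1 mod 13. 49 = 4×12 + 1. So 4^{49} ≡ 4^{1} ≡ 4 mod 13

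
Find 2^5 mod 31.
By repeated squaring mod 31: 2^{1}≡2, 2^{2}≡4, 2^{4}≡16. Then 2^{5} = 2^{4+1} ≡ 16 × 2 ≡ 1 mod 31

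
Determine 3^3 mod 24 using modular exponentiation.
3^{3} = 27 ≡ 3 mod 24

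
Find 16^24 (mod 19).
Using Fermat: 16^{18} ≡ 1 (mod 19). 24 ≡ 6 (mod 18). So 16^{24} ≡ 16^{6} ≡ 7 (mod 19)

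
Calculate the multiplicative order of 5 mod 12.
Powers of 5 mod 12: 5^1≡5, 5^2≡1. So the order of 5 is 2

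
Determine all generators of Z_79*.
There are φ(78) = 24 primitive roots mod 79: {3, 6, 7, 28, 29, 30, 34, 35, 37, 39, 43, 47, 48, 53, 54, 59, 60, 63, 66, 68, 70, 74, 75, 77}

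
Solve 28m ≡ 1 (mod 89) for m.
Since 89 is prime, by Fermat 28^(-1) ≡ 28^{87} ≡ 35 (mod 89). Verify: 28 × 35 = 980 ≡ 1 (mod 89)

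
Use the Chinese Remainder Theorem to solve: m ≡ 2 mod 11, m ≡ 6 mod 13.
M = 11 × 13 = 143. M₁ = 13, y₁ ≡ 6 mod 11. M₂ = 11, y₂ ≡ 6 mod 13. m = 2×13×6 + 6×11×6 ≡ 123 mod 143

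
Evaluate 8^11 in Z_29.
By repeated squaring (mod 29): 8^{1}≡8, 8^{2}≡6, 8^{4}≡7, 8^{8}≡20. Then 8^{11} = 8^{8+2+1} ≡ 20 × 6 × 8 ≡ 3 (mod 29)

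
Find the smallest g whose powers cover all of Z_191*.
g = 19. For each prime q|190: 19^{95}≡190, 19^{38}≡39, 19^{10}≡52, none ≡ 1, so ord_191(19) = 190 and 19 is a primitive root.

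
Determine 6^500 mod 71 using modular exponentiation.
Using Fermat: 6^{70} ≡ 1 mod 71. 500 ≡ 10 mod 70. So 6^{500} ≡ 6^{10} ≡ 20 mod 71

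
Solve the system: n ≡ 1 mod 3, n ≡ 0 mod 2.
M = 3 × 2 = 6. M₁ = 2, y₁ ≡ 2 mod 3. M₂ = 3, y₂ ≡ 1 mod 2. n = 1×2×2 + 0×3×1 ≡ 4 mod 6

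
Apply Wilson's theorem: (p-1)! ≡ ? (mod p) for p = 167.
By Wilson's theorem, (166)! ≡ -1 ≡ 166 mod 167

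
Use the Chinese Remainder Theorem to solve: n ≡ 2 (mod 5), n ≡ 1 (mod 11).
M = 5 × 11 = 55. M₁ = 11, y₁ ≡ 1 (mod 5). M₂ = 5, y₂ ≡ 9 (mod 11). n = 2×11×1 + 1×5×9 ≡ 12 (mod 55)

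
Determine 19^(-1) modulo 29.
Since 29 is prime, by Fermat 19^(-1) ≡ 19^{27} ≡ 26 mod 29. Verify: 19 × 26 = 494 ≡ 1 mod 29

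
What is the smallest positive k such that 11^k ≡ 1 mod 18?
Powers of 11 mod 18: 11^1≡11, 11^2≡13, 11^3≡17, 11^4≡7, 11^5≡5, 11^6≡1. ord_18(11) = 6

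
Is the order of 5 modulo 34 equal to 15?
Powers of 5 mod 34: 5^1≡5, 5^2≡25, 5^3≡23, 5^4≡13, 5^5≡31, 5^6≡19, 5^7≡27, 5^8≡33, 5^9≡29, 5^10≡9, 5^11≡11, 5^12≡21, 5^13≡3, 5^14≡15, 5^15≡7, 5^16≡1. 5^15≡7≢1, so ord ≠ 15. No, the actual order is 16.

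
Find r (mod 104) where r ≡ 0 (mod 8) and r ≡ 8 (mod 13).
M = 8 × 13 = 104. M₁ = 13, y₁ ≡ 5 (mod 8). M₂ = 8, y₂ ≡ 5 (mod 13). r = 0×13×5 + 8×8×5 ≡ 8 (mod 104)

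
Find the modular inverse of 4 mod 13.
Since 13 is prime, by Fermat 4^(-1) ≡ 4^{11} ≡ 10 (mod 13). Verify: 4 × 10 = 40 ≡ 1 (mod 13)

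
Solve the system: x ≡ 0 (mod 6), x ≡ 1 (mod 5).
M = 6 × 5 = 30. M₁ = 5, y₁ ≡ 5 (mod 6). M₂ = 6, y₂ ≡ 1 (mod 5). x = 0×5×5 + 1×6×1 ≡ 6 (mod 30)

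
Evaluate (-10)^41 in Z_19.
Using Fermat: (-10)^{18} ≡ 1 (mod 19). 41 ≡ 5 (mod 18). So (-10)^{41} ≡ (-10)^{5} ≡ 16 (mod 19)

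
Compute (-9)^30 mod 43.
By repeated squaring (mod 43): (-9)^{1}≡34, (-9)^{2}≡38, (-9)^{4}≡25, (-9)^{8}≡23, (-9)^{16}≡13. Then (-9)^{30} = (-9)^{16+8+4+2} ≡ 13 × 23 × 25 × 38 ≡ 35 (mod 43)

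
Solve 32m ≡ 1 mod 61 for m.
Since 61 is prime, by Fermat 32^(-1) ≡ 32^{59} ≡ 21 mod 61. Verify: 32 × 21 = 672 ≡ 1 mod 61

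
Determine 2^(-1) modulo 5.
Since 5 is prime, by Fermat 2^(-1) ≡ 2^{3} ≡ 3 mod 5. Verify: 2 × 3 = 6 ≡ 1 mod 5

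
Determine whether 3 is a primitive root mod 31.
ord_31(3) divides 30. For each prime q|30: 3^{15}≡30, 3^{10}≡25, 3^{6}≡16, none ≡ 1. So 3 has order 30 and is a primitive root mod 31.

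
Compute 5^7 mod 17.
By repeated squaring mod 17: 5^{1}≡5, 5^{2}≡8, 5^{4}≡13. Then 5^{7} = 5^{4+2+1} ≡ 13 × 8 × 5 ≡ 10 mod 17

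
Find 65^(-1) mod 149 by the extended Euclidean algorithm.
Extended GCD: 65(-55) + 149(24) = 1. So 65^(-1) ≡ -55 ≡ 94 mod 149. Verify: 65 × 94 = 6110 ≡ 1 mod 149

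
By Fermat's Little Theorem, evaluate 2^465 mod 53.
By Fermat: 2^{52} ≡ 1 (mod 53). 465 ≡ 49 (mod 52). So 2^{465} ≡ 2^{49} ≡ 20 (mod 53)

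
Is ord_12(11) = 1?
Powers of 11 mod 12: 11^1≡11, 11^2≡1. 11^1≡11≢1, so ord ≠ 1. No, the actual order is 2.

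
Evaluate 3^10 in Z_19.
By repeated squaring (mod 19): 3^{1}≡3, 3^{2}≡9, 3^{4}≡5, 3^{8}≡6. Then 3^{10} = 3^{8+2} ≡ 6 × 9 ≡ 16 (mod 19)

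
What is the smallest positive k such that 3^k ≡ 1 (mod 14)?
Powers of 3 mod 14: 3^1≡3, 3^2≡9, 3^3≡13, 3^4≡11, 3^5≡5, 3^6≡1. ord_14(3) = 6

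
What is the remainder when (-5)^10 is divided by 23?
By repeated squaring (mod 23): (-5)^{1}≡18, (-5)^{2}≡2, (-5)^{4}≡4, (-5)^{8}≡16. Then (-5)^{10} = (-5)^{8+2} ≡ 16 × 2 ≡ 9 (mod 23)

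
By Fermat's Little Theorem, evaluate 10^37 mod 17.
By Fermat: 10^{16} ≡ 1 mod 17. 37 = 2×16 + 5. So 10^{37} ≡ 10^{5} ≡ 6 mod 17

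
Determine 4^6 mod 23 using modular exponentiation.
By repeated squaring mod 23: 4^{1}≡4, 4^{2}≡16, 4^{4}≡3. Then 4^{6} = 4^{4+2} ≡ 3 × 16 ≡ 2 mod 23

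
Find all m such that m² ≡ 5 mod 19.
The square roots of 5 mod 19 are 9 and 10. Verify: 9² = 81 ≡ 5 mod 19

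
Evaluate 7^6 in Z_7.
By repeated squaring mod 7: 7^{1}≡0, 7^{2}≡0, 7^{4}≡0. Then 7^{6} = 7^{4+2} ≡ 0 × 0 ≡ 0 mod 7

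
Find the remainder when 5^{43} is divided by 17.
By Fermat: 5^{16} ≡ 1 mod 17. 43 = 2×16 + 11. So 5^{43} ≡ 5^{11} ≡ 11 mod 17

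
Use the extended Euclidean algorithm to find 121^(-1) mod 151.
Extended GCD: 121(5) + 151(-4) = 1. So 121^(-1) ≡ 5 (mod 151). Verify: 121 × 5 = 605 ≡ 1 (mod 151)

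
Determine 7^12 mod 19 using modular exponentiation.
By repeated squaring (mod 19): 7^{1}≡7, 7^{2}≡11, 7^{4}≡7, 7^{8}≡11. Then 7^{12} = 7^{8+4} ≡ 11 × 7 ≡ 1 (mod 19)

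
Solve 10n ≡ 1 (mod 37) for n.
Since 37 is prime, by Fermat 10^(-1) ≡ 10^{35} ≡ 26 (mod 37). Verify: 10 × 26 = 260 ≡ 1 (mod 37)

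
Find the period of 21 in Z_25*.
Powers of 21 mod 25: 21^1≡21, 21^2≡16, 21^3≡11, 21^4≡6, 21^5≡1. ord_25(21) = 5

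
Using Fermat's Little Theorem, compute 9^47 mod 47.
By Fermat: 9^{46} ≡ 1 (mod 47). So 9^{47} = 9^{46} · 9^{1} ≡ 9^{1} ≡ 9 (mod 47)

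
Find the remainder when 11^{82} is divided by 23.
By Fermat: 11^{22} ≡ 1 mod 23. 82 = 3×22 + 16. So 11^{82} ≡ 11^{16} ≡ 18 mod 23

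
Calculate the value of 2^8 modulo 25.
By repeated squaring (mod 25): 2^{1}≡2, 2^{2}≡4, 2^{4}≡16, 2^{8}≡6. So 2^{8} ≡ 6 (mod 25)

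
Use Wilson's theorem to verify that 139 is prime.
(138)! mod 139 = 138. Since this equals -1 (mod 139), Wilson confirms 139 is prime.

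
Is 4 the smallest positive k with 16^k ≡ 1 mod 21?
Powers of 16 mod 21: 16^1≡16, 16^2≡4, 16^3≡1. Already 16^3≡1, so the order is 3 < 4. No, the actual order is 3.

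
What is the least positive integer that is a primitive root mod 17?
g = 3. Powers: [3, 9, 10, 13, 5, 15, 11, 16, 14, 8, ...] generates all 16 non-zero residues.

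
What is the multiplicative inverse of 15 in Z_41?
Since 41 is prime, by Fermat 15^(-1) ≡ 15^{39} ≡ 11 mod 41. Verify: 15 × 11 = 165 ≡ 1 mod 41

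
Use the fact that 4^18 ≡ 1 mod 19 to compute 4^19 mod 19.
By Fermat: 4^{18} ≡ 1 mod 19. So 4^{19} = 4^{18} · 4^{1} ≡ 4^{1} ≡ 4 mod 19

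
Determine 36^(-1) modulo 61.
Since 61 is prime, by Fermat 36^(-1) ≡ 36^{59} ≡ 39 mod 61. Verify: 36 × 39 = 1404 ≡ 1 mod 61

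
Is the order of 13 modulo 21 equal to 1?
Powers of 13 mod 21: 13^1≡13, 13^2≡1. 13^1≡13≢1, so ord ≠ 1. No, the actual order is 2.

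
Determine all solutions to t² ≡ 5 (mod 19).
The square roots of 5 mod 19 are 9 and 10. Verify: 9² = 81 ≡ 5 (mod 19)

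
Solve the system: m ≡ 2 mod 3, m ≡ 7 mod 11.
M = 3 × 11 = 33. M₁ = 11, y₁ ≡ 2 mod 3. M₂ = 3, y₂ ≡ 4 mod 11. m = 2×11×2 + 7×3×4 ≡ 29 mod 33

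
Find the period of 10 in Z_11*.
Powers of 10 mod 11: 10^1≡10, 10^2≡1. ord_11(10) = 2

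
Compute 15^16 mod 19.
By repeated squaring (mod 19): 15^{1}≡15, 15^{2}≡16, 15^{4}≡9, 15^{8}≡5, 15^{16}≡6. So 15^{16} ≡ 6 (mod 19)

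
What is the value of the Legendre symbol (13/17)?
(13/17) = 13^{8} mod 17 = 1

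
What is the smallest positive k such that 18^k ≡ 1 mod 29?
Powers of 18 mod 29: 18^1≡18, 18^2≡5, 18^3≡3, 18^4≡25, 18^5≡15, 18^6≡9, 18^7≡17, 18^8≡16, 18^9≡27, 18^10≡22, 18^11≡19, 18^12≡23, 18^13≡8, 18^14≡28, 18^15≡11, 18^16≡24, 18^17≡26, 18^18≡4, 18^19≡14, 18^20≡20, 18^21≡12, 18^22≡13, 18^23≡2, 18^24≡7, 18^25≡10, 18^26≡6, 18^27≡21, 18^28≡1. So the order of 18 is 28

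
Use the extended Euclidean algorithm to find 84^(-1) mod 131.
Extended GCD: 84(39) + 131(-25) = 1. So 84^(-1) ≡ 39 (mod 131). Verify: 84 × 39 = 3276 ≡ 1 (mod 131)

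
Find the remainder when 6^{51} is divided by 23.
By Fermat: 6^{22} ≡ 1 (mod 23). 51 = 2×22 + 7. So 6^{51} ≡ 6^{7} ≡ 3 (mod 23)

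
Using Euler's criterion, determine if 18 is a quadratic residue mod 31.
By Euler's criterion: 18^{15} ≡ 1 (mod 31). Since this equals 1, 18 is a QR.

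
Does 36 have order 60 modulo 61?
36^{30} ≡ 1 (mod 61) and 30 < 60, so ord_61(36) = 30 ≠ 60 and 36 is not a primitive root.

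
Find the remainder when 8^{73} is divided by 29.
By Fermat: 8^{28} ≡ 1 (mod 29). 73 = 2×28 + 17. So 8^{73} ≡ 8^{17} ≡ 10 (mod 29)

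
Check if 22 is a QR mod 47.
By Euler's criterion: 22^{23} ≡ 46 (mod 47). Since this equals -1 (≡ 46), 22 is not a QR.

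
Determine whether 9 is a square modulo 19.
By Euler's criterion: 9^{9} ≡ 1 mod 19. Since this equals 1, 9 is a QR.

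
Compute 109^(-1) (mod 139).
Since 139 is prime, by Fermat 109^(-1) ≡ 109^{137} ≡ 88 (mod 139). Verify: 109 × 88 = 9592 ≡ 1 (mod 139)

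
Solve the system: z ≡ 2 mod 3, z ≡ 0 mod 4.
M = 3 × 4 = 12. M₁ = 4, y₁ ≡ 1 mod 3. M₂ = 3, y₂ ≡ 3 mod 4. z = 2×4×1 + 0×3×3 ≡ 8 mod 12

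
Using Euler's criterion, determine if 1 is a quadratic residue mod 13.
By Euler's criterion: 1^{6} ≡ 1 mod 13. Since this equals 1, 1 is a QR.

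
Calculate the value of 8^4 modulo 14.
8^{4} = 4096 ≡ 8 (mod 14)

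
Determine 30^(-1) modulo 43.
Since 43 is prime, by Fermat 30^(-1) ≡ 30^{41} ≡ 33 mod 43. Verify: 30 × 33 = 990 ≡ 1 mod 43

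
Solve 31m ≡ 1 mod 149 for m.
Since 149 is prime, by Fermat 31^(-1) ≡ 31^{147} ≡ 125 mod 149. Verify: 31 × 125 = 3875 ≡ 1 mod 149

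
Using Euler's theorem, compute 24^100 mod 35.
By Euler: 24^{24} ≡ 1 (mod 35) since gcd(24, 35) = 1. 100 = 4×24 + 4. So 24^{100} ≡ 24^{4} ≡ 11 (mod 35)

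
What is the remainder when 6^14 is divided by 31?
By repeated squaring (mod 31): 6^{1}≡6, 6^{2}≡5, 6^{4}≡25, 6^{8}≡5. Then 6^{14} = 6^{8+4+2} ≡ 5 × 25 × 5 ≡ 5 (mod 31)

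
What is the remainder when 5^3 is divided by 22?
5^{3} = 125 ≡ 15 mod 22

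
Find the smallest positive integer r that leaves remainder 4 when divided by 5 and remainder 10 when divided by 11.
M = 5 × 11 = 55. M₁ = 11, y₁ ≡ 1 mod 5. M₂ = 5, y₂ ≡ 9 mod 11. r = 4×11×1 + 10×5×9 ≡ 54 mod 55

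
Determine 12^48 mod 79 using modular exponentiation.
By repeated squaring (mod 79): 12^{1}≡12, 12^{2}≡65, 12^{4}≡38, 12^{8}≡22, 12^{16}≡10, 12^{32}≡21. Then 12^{48} = 12^{32+16} ≡ 21 × 10 ≡ 52 (mod 79)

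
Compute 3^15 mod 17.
By repeated squaring (mod 17): 3^{1}≡3, 3^{2}≡9, 3^{4}≡13, 3^{8}≡16. Then 3^{15} = 3^{8+4+2+1} ≡ 16 × 13 × 9 × 3 ≡ 6 (mod 17)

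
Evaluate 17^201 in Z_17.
By repeated squaring (mod 17): 17^{1}≡0, 17^{2}≡0, 17^{4}≡0, 17^{8}≡0, 17^{16}≡0, 17^{32}≡0, 17^{64}≡0, 17^{128}≡0. Then 17^{201} = 17^{128+64+8+1} ≡ 0 × 0 × 0 × 0 ≡ 0 (mod 17)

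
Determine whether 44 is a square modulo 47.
By Euler's criterion: 44^{23} ≡ 46 mod 47. Since this equals -1 (≡ 46), 44 is not a QR.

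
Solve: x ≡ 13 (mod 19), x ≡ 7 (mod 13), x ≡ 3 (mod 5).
M = 19 × 13 × 5 = 1235. M₁ = 65, y₁ ≡ 12 (mod 19). M₂ = 95, y₂ ≡ 10 (mod 13). M₃ = 247, y₃ ≡ 3 (mod 5). x = 13×65×12 + 7×95×10 + 3×247×3 ≡ 488 (mod 1235)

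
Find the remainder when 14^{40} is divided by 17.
By Fermat: 14^{16} ≡ 1 mod 17. 40 = 2×16 + 8. So 14^{40} ≡ 14^{8} ≡ 16 mod 17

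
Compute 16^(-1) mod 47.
Since 47 is prime, by Fermat 16^(-1) ≡ 16^{45} ≡ 3 mod 47. Verify: 16 × 3 = 48 ≡ 1 mod 47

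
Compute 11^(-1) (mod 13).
Since 13 is prime, by Fermat 11^(-1) ≡ 11^{11} ≡ 6 (mod 13). Verify: 11 × 6 = 66 ≡ 1 (mod 13)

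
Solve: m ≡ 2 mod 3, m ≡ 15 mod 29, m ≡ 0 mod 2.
M = 3 × 29 × 2 = 174. M₁ = 58, y₁ ≡ 1 mod 3. M₂ = 6, y₂ ≡ 5 mod 29. M₃ = 87, y₃ ≡ 1 mod 2. m = 2×58×1 + 15×6×5 + 0×87×1 ≡ 44 mod 174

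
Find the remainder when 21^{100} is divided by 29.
By Fermat: 21^{28} ≡ 1 (mod 29). 100 = 3×28 + 16. So 21^{100} ≡ 21^{16} ≡ 23 (mod 29)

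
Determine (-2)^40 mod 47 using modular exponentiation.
By repeated squaring mod 47: (-2)^{1}≡45, (-2)^{2}≡4, (-2)^{4}≡16, (-2)^{8}≡21, (-2)^{16}≡18, (-2)^{32}≡42. Then (-2)^{40} = (-2)^{32+8} ≡ 42 × 21 ≡ 36 mod 47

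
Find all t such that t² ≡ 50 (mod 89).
The square roots of 50 mod 89 are 53 and 36. Verify: 53² = 2809 ≡ 50 (mod 89)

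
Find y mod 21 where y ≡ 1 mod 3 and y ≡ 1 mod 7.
M = 3 × 7 = 21. M₁ = 7, y₁ ≡ 1 mod 3. M₂ = 3, y₂ ≡ 5 mod 7. y = 1×7×1 + 1×3×5 ≡ 1 mod 21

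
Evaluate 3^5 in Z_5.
Using Fermat: 3^{4} ≡ 1 (mod 5). 5 ≡ 1 (mod 4). So 3^{5} ≡ 3^{1} ≡ 3 (mod 5)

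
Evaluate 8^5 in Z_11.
By repeated squaring (mod 11): 8^{1}≡8, 8^{2}≡9, 8^{4}≡4. Then 8^{5} = 8^{4+1} ≡ 4 × 8 ≡ 10 (mod 11)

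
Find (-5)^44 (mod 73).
By repeated squaring (mod 73): (-5)^{1}≡68, (-5)^{2}≡25, (-5)^{4}≡41, (-5)^{8}≡2, (-5)^{16}≡4, (-5)^{32}≡16. Then (-5)^{44} = (-5)^{32+8+4} ≡ 16 × 2 × 41 ≡ 71 (mod 73)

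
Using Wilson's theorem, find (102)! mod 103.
By Wilson's theorem, (102)! ≡ -1 ≡ 102 mod 103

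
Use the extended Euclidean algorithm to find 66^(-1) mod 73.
Extended GCD: 66(-21) + 73(19) = 1. So 66^(-1) ≡ -21 ≡ 52 mod 73. Verify: 66 × 52 = 3432 ≡ 1 mod 73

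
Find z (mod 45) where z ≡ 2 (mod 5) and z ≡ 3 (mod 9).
M = 5 × 9 = 45. M₁ = 9, y₁ ≡ 4 (mod 5). M₂ = 5, y₂ ≡ 2 (mod 9). z = 2×9×4 + 3×5×2 ≡ 12 (mod 45)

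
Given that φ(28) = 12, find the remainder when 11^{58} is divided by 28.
By Euler: 11^{12} ≡ 1 mod 28 since gcd(11, 28) = 1. 58 = 4×12 + 10. So 11^{58} ≡ 11^{10} ≡ 25 mod 28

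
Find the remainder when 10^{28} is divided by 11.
By Fermat: 10^{10} ≡ 1 (mod 11). 28 = 2×10 + 8. So 10^{28} ≡ 10^{8} ≡ 1 (mod 11)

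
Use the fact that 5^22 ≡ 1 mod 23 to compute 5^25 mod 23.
By Fermat: 5^{22} ≡ 1 mod 23. So 5^{25} = 5^{22} · 5^{3} ≡ 5^{3} ≡ 10 mod 23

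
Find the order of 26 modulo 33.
Powers of 26 mod 33: 26^1≡26, 26^2≡16, 26^3≡20, 26^4≡25, 26^5≡23, 26^6≡4, 26^7≡5, 26^8≡31, 26^9≡14, 26^10≡1. ord_33(26) = 10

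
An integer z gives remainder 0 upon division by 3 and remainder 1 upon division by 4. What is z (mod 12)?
M = 3 × 4 = 12. M₁ = 4, y₁ ≡ 1 (mod 3). M₂ = 3, y₂ ≡ 3 (mod 4). z = 0×4×1 + 1×3×3 ≡ 9 (mod 12)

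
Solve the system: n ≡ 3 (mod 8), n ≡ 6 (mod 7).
M = 8 × 7 = 56. M₁ = 7, y₁ ≡ 7 (mod 8). M₂ = 8, y₂ ≡ 1 (mod 7). n = 3×7×7 + 6×8×1 ≡ 27 (mod 56)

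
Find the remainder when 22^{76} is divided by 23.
By Fermat: 22^{22} ≡ 1 mod 23. 76 = 3×22 + 10. So 22^{76} ≡ 22^{10} ≡ 1 mod 23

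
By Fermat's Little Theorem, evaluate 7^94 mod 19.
By Fermat: 7^{18} ≡ 1 (mod 19). 94 = 5×18 + 4. So 7^{94} ≡ 7^{4} ≡ 7 (mod 19)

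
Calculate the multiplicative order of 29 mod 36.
Powers of 29 mod 36: 29^1≡29, 29^2≡13, 29^3≡17, 29^4≡25, 29^5≡5, 29^6≡1. Order = 6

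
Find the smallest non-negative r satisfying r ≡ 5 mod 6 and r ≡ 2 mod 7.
M = 6 × 7 = 42. M₁ = 7, y₁ ≡ 1 mod 6. M₂ = 6, y₂ ≡ 6 mod 7. r = 5×7×1 + 2×6×6 ≡ 23 mod 42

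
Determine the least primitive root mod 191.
g = 19. For each prime q|190: 19^{95}≡190, 19^{38}≡39, 19^{10}≡52, none ≡ 1, so ord_191(19) = 190 and 19 is a primitive root.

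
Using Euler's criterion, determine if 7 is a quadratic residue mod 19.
By Euler's criterion: 7^{9} ≡ 1 mod 19. Since this equals 1, 7 is a QR.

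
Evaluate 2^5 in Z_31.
By repeated squaring (mod 31): 2^{1}≡2, 2^{2}≡4, 2^{4}≡16. Then 2^{5} = 2^{4+1} ≡ 16 × 2 ≡ 1 (mod 31)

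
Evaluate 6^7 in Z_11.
By repeated squaring mod 11: 6^{1}≡6, 6^{2}≡3, 6^{4}≡9. Then 6^{7} = 6^{4+2+1} ≡ 9 × 3 × 6 ≡ 8 mod 11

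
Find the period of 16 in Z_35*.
Powers of 16 mod 35: 16^1≡16, 16^2≡11, 16^3≡1. So the order of 16 is 3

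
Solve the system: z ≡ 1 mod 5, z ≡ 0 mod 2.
M = 5 × 2 = 10. M₁ = 2, y₁ ≡ 3 mod 5. M₂ = 5, y₂ ≡ 1 mod 2. z = 1×2×3 + 0×5×1 ≡ 6 mod 10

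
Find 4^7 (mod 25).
By repeated squaring (mod 25): 4^{1}≡4, 4^{2}≡16, 4^{4}≡6. Then 4^{7} = 4^{4+2+1} ≡ 6 × 16 × 4 ≡ 9 (mod 25)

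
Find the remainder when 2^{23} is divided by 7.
By Fermat: 2^{6} ≡ 1 (mod 7). 23 = 3×6 + 5. So 2^{23} ≡ 2^{5} ≡ 4 (mod 7)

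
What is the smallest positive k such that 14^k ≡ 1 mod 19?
Powers of 14 mod 19: 14^1≡14, 14^2≡6, 14^3≡8, 14^4≡17, 14^5≡10, 14^6≡7, 14^7≡3, 14^8≡4, 14^9≡18, 14^10≡5, 14^11≡13, 14^12≡11, 14^13≡2, 14^14≡9, 14^15≡12, 14^16≡16, 14^17≡15, 14^18≡1. So the order of 14 is 18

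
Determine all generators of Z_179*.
There are φ(178) = 88 primitive roots mod 179: {2, 6, 7, 8, 10, 11, 18, 21, 23, 24, 26, 28, 30, 32, 33, 34, 35, 37, 38, 40, 41, 44, 50, 53, 54, 55, 58, 62, 63, 69, 71, 72, 73, 78, 79, 84, 86, 90, 91, 92, 94, 96, 97, 98, 99, 102, 103, 104, 105, 109, 111, 112, 113, 114, 115, 118, 119, 120, 122, 123, 127, 128, 130, 131, 132, 133, 134, 136, 137, 140, 143, 148, 150, 152, 154, 157, 159, 160, 162, 163, 164, 165, 166, 167, 170, 174, 175, 176}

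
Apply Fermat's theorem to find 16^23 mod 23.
By Fermat: 16^{22} ≡ 1 mod 23. So 16^{23} = 16^{22} · 16^{1} ≡ 16^{1} ≡ 16 mod 23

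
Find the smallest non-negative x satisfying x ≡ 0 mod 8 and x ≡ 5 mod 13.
M = 8 × 13 = 104. M₁ = 13, y₁ ≡ 5 mod 8. M₂ = 8, y₂ ≡ 5 mod 13. x = 0×13×5 + 5×8×5 ≡ 96 mod 104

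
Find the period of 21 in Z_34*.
Powers of 21 mod 34: 21^1≡21, 21^2≡33, 21^3≡13, 21^4≡1. Order = 4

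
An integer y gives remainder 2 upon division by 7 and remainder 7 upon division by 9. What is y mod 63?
M = 7 × 9 = 63. M₁ = 9, y₁ ≡ 4 mod 7. M₂ = 7, y₂ ≡ 4 mod 9. y = 2×9×4 + 7×7×4 ≡ 16 mod 63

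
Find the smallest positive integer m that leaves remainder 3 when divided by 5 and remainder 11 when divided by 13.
M = 5 × 13 = 65. M₁ = 13, y₁ ≡ 2 mod 5. M₂ = 5, y₂ ≡ 8 mod 13. m = 3×13×2 + 11×5×8 ≡ 63 mod 65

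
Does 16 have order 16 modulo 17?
16^{2} ≡ 1 (mod 17) and 2 < 16, so ord_17(16) = 2 ≠ 16 and 16 is not a primitive root.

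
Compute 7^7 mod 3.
Using Fermat: 7^{2} ≡ 1 mod 3. 7 ≡ 1 mod 2. So 7^{7} ≡ 7^{1} ≡ 1 mod 3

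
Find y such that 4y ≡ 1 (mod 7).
Since 7 is prime, by Fermat 4^(-1) ≡ 4^{5} ≡ 2 (mod 7). Verify: 4 × 2 = 8 ≡ 1 (mod 7)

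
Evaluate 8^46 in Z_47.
Using Fermat: 8^{46} ≡ 1 mod 47. 46 ≡ 0 mod 46. So 8^{46} ≡ 8^{0} ≡ 1 mod 47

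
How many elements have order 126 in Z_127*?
There are φ(127-1) = φ(126) = 36 primitive roots modulo 127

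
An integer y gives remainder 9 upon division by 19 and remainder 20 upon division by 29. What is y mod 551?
M = 19 × 29 = 551. M₁ = 29, y₁ ≡ 2 mod 19. M₂ = 19, y₂ ≡ 26 mod 29. y = 9×29×2 + 20×19×26 ≡ 484 mod 551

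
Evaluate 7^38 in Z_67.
By repeated squaring (mod 67): 7^{1}≡7, 7^{2}≡49, 7^{4}≡56, 7^{8}≡54, 7^{16}≡35, 7^{32}≡19. Then 7^{38} = 7^{32+4+2} ≡ 19 × 56 × 49 ≡ 10 (mod 67)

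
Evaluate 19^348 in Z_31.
Using Fermat: 19^{30} ≡ 1 (mod 31). 348 ≡ 18 (mod 30). So 19^{348} ≡ 19^{18} ≡ 8 (mod 31)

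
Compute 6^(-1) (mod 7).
Since 7 is prime, by Fermat 6^(-1) ≡ 6^{5} ≡ 6 (mod 7). Verify: 6 × 6 = 36 ≡ 1 (mod 7)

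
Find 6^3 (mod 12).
6^{3} = 216 ≡ 0 (mod 12)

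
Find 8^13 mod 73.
By repeated squaring mod 73: 8^{1}≡8, 8^{2}≡64, 8^{4}≡8, 8^{8}≡64. Then 8^{13} = 8^{8+4+1} ≡ 64 × 8 × 8 ≡ 8 mod 73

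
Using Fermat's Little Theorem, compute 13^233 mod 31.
By Fermat: 13^{30} ≡ 1 (mod 31). 233 ≡ 23 (mod 30). So 13^{233} ≡ 13^{23} ≡ 24 (mod 31)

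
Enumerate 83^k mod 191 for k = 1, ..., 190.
83^1, 83^2, ..., 83^{190} mod 191: [83, 13, 124, 169, 84, 96, 137, 102, 62, 180, 42, 48, 164, 51, 31, 90, 21, 24, 82, 121, 111, 45, 106, 12, 41, 156, 151, 118, 53, 6, 116, 78, 171, 59, 122, 3, 58, 39, 181, 125, 61, 97, 29, 115, 186, 158, 126, 144, 110, 153, 93, 79, 63, 72, 55, 172, 142, 135, 127, 36, 123, 86, 71, 163, 159, 18, 157, 43, 131, 177, 175, 9, 174, 117, 161, 184, 183, 100, 87, 154, 176, 92, 187, 50, 139, 77, 88, 46, 189, 25, 165, 134, 44, 23, 190, 108, 178, 67, 22, 107, 95, 54, 89, 129, 11, 149, 143, 27, 140, 160, 101, 170, 167, 109, 70, 80, 146, 85, 179, 150, 35, 40, 73, 138, 185, 75, 113, 20, 132, 69, 188, 133, 152, 10, 66, 130, 94, 162, 76, 5, 33, 65, 47, 81, 38, 98, 112, 128, 119, 136, 19, 49, 56, 64, 155, 68, 105, 120, 28, 32, 173, 34, 148, 60, 14, 16, 182, 17, 74, 30, 7, 8, 91, 104, 37, 15, 99, 4, 141, 52, 114, 103, 145, 2, 166, 26, 57, 147, 168, 1]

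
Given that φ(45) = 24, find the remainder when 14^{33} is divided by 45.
By Euler: 14^{24} ≡ 1 mod 45 since gcd(14, 45) = 1. 33 = 1×24 + 9. So 14^{33} ≡ 14^{9} ≡ 44 mod 45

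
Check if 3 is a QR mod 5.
By Euler's criterion: 3^{2} ≡ 4 mod 5. Since this equals -1 (≡ 4), 3 is not a QR.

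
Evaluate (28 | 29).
(28/29) = 28^{14} mod 29 = 1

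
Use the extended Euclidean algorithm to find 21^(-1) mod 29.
Extended GCD: 21(-11) + 29(8) = 1. So 21^(-1) ≡ -11 ≡ 18 (mod 29). Verify: 21 × 18 = 378 ≡ 1 (mod 29)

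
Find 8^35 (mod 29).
Using Fermat: 8^{28} ≡ 1 (mod 29). 35 ≡ 7 (mod 28). So 8^{35} ≡ 8^{7} ≡ 17 (mod 29)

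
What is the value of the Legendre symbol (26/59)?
(26/59) = 26^{29} mod 59 = 1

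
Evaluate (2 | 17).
(2/17) = 2^{8} mod 17 = 1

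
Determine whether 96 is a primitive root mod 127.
ord_127(96) divides 126. For each prime q|126: 96^{63}≡126, 96^{42}≡107, 96^{18}≡2, none ≡ 1. So 96 has order 126 and is a primitive root mod 127.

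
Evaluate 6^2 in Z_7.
6^{2} = 36 ≡ 1 (mod 7)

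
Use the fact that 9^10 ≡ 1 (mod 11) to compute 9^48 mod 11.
By Fermat: 9^{10} ≡ 1 (mod 11). 48 = 4×10 + 8. So 9^{48} ≡ 9^{8} ≡ 3 (mod 11)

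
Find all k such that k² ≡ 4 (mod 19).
The square roots of 4 mod 19 are 17 and 2. Verify: 17² = 289 ≡ 4 (mod 19)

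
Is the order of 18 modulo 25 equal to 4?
Powers of 18 mod 25: 18^1≡18, 18^2≡24, 18^3≡7, 18^4≡1. First k with 18^k≡1 is k=4. Yes, ord_25(18) = 4.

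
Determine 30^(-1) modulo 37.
Since 37 is prime, by Fermat 30^(-1) ≡ 30^{35} ≡ 21 mod 37. Verify: 30 × 21 = 630 ≡ 1 mod 37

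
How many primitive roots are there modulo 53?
Number of primitive roots mod 53 = φ(p-1) = φ(52) = 24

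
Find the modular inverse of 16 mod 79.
Since 79 is prime, by Fermat 16^(-1) ≡ 16^{77} ≡ 5 (mod 79). Verify: 16 × 5 = 80 ≡ 1 (mod 79)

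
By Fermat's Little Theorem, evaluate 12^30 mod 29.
By Fermat: 12^{28} ≡ 1 mod 29. So 12^{30} = 12^{28} · 12^{2} ≡ 12^{2} ≡ 28 mod 29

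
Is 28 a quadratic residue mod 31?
By Euler's criterion: 28^{15} ≡ 1 mod 31. Since this equals 1, 28 is a QR.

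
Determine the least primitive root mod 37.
g = 2. For each prime q|36: 2^{18}≡36, 2^{12}≡26, none ≡ 1, so ord_37(2) = 36 and 2 is a primitive root.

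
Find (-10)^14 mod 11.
Using Fermat: (-10)^{10} ≡ 1 mod 11. 14 ≡ 4 mod 10. So (-10)^{14} ≡ (-10)^{4} ≡ 1 mod 11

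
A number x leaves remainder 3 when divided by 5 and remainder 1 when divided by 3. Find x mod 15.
M = 5 × 3 = 15. M₁ = 3, y₁ ≡ 2 mod 5. M₂ = 5, y₂ ≡ 2 mod 3. x = 3×3×2 + 1×5×2 ≡ 13 mod 15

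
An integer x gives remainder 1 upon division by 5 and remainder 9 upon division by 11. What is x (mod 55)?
M = 5 × 11 = 55. M₁ = 11, y₁ ≡ 1 (mod 5). M₂ = 5, y₂ ≡ 9 (mod 11). x = 1×11×1 + 9×5×9 ≡ 31 (mod 55)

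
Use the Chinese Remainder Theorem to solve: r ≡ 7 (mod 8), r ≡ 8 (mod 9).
M = 8 × 9 = 72. M₁ = 9, y₁ ≡ 1 (mod 8). M₂ = 8, y₂ ≡ 8 (mod 9). r = 7×9×1 + 8×8×8 ≡ 71 (mod 72)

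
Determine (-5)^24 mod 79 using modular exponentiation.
By repeated squaring (mod 79): (-5)^{1}≡74, (-5)^{2}≡25, (-5)^{4}≡72, (-5)^{8}≡49, (-5)^{16}≡31. Then (-5)^{24} = (-5)^{16+8} ≡ 31 × 49 ≡ 18 (mod 79)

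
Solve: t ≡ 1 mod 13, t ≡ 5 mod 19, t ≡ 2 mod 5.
M = 13 × 19 × 5 = 1235. M₁ = 95, y₁ ≡ 10 mod 13. M₂ = 65, y₂ ≡ 12 mod 19. M₃ = 247, y₃ ≡ 3 mod 5. t = 1×95×10 + 5×65×12 + 2×247×3 ≡ 157 mod 1235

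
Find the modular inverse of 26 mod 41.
Since 41 is prime, by Fermat 26^(-1) ≡ 26^{39} ≡ 30 (mod 41). Verify: 26 × 30 = 780 ≡ 1 (mod 41)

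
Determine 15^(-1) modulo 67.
Since 67 is prime, by Fermat 15^(-1) ≡ 15^{65} ≡ 9 (mod 67). Verify: 15 × 9 = 135 ≡ 1 (mod 67)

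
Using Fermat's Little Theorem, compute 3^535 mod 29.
By Fermat: 3^{28} ≡ 1 mod 29. 535 ≡ 3 mod 28. So 3^{535} ≡ 3^{3} ≡ 27 mod 29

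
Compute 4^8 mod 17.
By repeated squaring mod 17: 4^{1}≡4, 4^{2}≡16, 4^{4}≡1, 4^{8}≡1. So 4^{8} ≡ 1 mod 17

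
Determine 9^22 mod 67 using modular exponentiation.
By repeated squaring (mod 67): 9^{1}≡9, 9^{2}≡14, 9^{4}≡62, 9^{8}≡25, 9^{16}≡22. Then 9^{22} = 9^{16+4+2} ≡ 22 × 62 × 14 ≡ 1 (mod 67)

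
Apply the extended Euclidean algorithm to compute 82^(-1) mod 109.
Extended GCD: 82(4) + 109(-3) = 1. So 82^(-1) ≡ 4 mod 109. Verify: 82 × 4 = 328 ≡ 1 mod 109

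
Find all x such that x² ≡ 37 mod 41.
The square roots of 37 mod 41 are 18 and 23. Verify: 18² = 324 ≡ 37 mod 41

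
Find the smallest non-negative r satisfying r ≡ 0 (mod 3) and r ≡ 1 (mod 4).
M = 3 × 4 = 12. M₁ = 4, y₁ ≡ 1 (mod 3). M₂ = 3, y₂ ≡ 3 (mod 4). r = 0×4×1 + 1×3×3 ≡ 9 (mod 12)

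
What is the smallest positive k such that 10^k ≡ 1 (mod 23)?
Powers of 10 mod 23: 10^1≡10, 10^2≡8, 10^3≡11, 10^4≡18, 10^5≡19, 10^6≡6, 10^7≡14, 10^8≡2, 10^9≡20, 10^10≡16, 10^11≡22, 10^12≡13, 10^13≡15, 10^14≡12, 10^15≡5, 10^16≡4, 10^17≡17, 10^18≡9, 10^19≡21, 10^20≡3, 10^21≡7, 10^22≡1. Order = 22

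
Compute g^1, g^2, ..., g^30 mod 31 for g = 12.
12^1, 12^2, ..., 12^{30} mod 31: [12, 20, 23, 28, 26, 2, 24, 9, 15, 25, 21, 4, 17, 18, 30, 19, 11, 8, 3, 5, 29, 7, 22, 16, 6, 10, 27, 14, 13, 1]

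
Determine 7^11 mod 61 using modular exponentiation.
By repeated squaring mod 61: 7^{1}≡7, 7^{2}≡49, 7^{4}≡22, 7^{8}≡57. Then 7^{11} = 7^{8+2+1} ≡ 57 × 49 × 7 ≡ 31 mod 61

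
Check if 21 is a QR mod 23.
By Euler's criterion: 21^{11} ≡ 22 (mod 23). Since this equals -1 (≡ 22), 21 is not a QR.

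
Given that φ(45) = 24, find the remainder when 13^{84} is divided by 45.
By Euler: 13^{24} ≡ 1 mod 45 since gcd(13, 45) = 1. 84 = 3×24 + 12. So 13^{84} ≡ 13^{12} ≡ 1 mod 45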